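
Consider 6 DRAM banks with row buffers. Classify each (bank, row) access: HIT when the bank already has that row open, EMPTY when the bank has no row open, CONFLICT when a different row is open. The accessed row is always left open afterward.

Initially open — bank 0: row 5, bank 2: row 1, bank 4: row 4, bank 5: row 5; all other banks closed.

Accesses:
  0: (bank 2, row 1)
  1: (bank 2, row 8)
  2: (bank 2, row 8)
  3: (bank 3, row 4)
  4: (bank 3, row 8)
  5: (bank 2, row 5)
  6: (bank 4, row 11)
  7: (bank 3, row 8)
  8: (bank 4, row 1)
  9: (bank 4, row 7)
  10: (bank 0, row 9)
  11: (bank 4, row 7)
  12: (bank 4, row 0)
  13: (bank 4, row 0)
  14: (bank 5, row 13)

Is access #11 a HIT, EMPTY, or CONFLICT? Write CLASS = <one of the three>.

  [0] b2 r1: had r1 ⇒ H
  [1] b2 r8: had r1 ⇒ C
  [2] b2 r8: had r8 ⇒ H
  [3] b3 r4: no row ⇒ E
  [4] b3 r8: had r4 ⇒ C
  [5] b2 r5: had r8 ⇒ C
  [6] b4 r11: had r4 ⇒ C
  [7] b3 r8: had r8 ⇒ H
  [8] b4 r1: had r11 ⇒ C
  [9] b4 r7: had r1 ⇒ C
  [10] b0 r9: had r5 ⇒ C
  [11] b4 r7: had r7 ⇒ H
  [12] b4 r0: had r7 ⇒ C
  [13] b4 r0: had r0 ⇒ H
  [14] b5 r13: had r5 ⇒ C

CLASS = HIT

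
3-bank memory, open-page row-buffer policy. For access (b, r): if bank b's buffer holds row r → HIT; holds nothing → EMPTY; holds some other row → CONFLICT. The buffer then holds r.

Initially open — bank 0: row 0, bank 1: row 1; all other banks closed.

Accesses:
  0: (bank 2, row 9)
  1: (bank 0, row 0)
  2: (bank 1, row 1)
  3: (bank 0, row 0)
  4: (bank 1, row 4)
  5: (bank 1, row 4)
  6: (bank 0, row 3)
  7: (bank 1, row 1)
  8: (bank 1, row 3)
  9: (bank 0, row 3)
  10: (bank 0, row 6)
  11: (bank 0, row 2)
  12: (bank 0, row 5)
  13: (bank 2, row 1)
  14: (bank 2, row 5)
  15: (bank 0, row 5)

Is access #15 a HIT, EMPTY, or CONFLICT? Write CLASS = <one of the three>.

CLASS = HIT

step 0: bank2 None->9 [EMPTY]
step 1: bank0 0->0 [HIT]
step 2: bank1 1->1 [HIT]
step 3: bank0 0->0 [HIT]
step 4: bank1 1->4 [CONFLICT]
step 5: bank1 4->4 [HIT]
step 6: bank0 0->3 [CONFLICT]
step 7: bank1 4->1 [CONFLICT]
step 8: bank1 1->3 [CONFLICT]
step 9: bank0 3->3 [HIT]
step 10: bank0 3->6 [CONFLICT]
step 11: bank0 6->2 [CONFLICT]
step 12: bank0 2->5 [CONFLICT]
step 13: bank2 9->1 [CONFLICT]
step 14: bank2 1->5 [CONFLICT]
step 15: bank0 5->5 [HIT]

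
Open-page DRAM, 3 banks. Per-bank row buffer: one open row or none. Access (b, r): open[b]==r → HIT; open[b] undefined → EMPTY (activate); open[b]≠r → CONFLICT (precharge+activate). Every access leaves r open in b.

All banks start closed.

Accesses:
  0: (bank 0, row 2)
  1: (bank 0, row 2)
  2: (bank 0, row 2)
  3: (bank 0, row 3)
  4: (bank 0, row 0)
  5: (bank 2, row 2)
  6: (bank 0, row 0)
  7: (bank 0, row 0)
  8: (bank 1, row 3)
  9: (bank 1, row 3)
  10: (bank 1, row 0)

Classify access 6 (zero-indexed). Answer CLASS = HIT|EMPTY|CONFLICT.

step 0: bank0 None->2 [EMPTY]
step 1: bank0 2->2 [HIT]
step 2: bank0 2->2 [HIT]
step 3: bank0 2->3 [CONFLICT]
step 4: bank0 3->0 [CONFLICT]
step 5: bank2 None->2 [EMPTY]
step 6: bank0 0->0 [HIT]
step 7: bank0 0->0 [HIT]
step 8: bank1 None->3 [EMPTY]
step 9: bank1 3->3 [HIT]
step 10: bank1 3->0 [CONFLICT]

CLASS = HIT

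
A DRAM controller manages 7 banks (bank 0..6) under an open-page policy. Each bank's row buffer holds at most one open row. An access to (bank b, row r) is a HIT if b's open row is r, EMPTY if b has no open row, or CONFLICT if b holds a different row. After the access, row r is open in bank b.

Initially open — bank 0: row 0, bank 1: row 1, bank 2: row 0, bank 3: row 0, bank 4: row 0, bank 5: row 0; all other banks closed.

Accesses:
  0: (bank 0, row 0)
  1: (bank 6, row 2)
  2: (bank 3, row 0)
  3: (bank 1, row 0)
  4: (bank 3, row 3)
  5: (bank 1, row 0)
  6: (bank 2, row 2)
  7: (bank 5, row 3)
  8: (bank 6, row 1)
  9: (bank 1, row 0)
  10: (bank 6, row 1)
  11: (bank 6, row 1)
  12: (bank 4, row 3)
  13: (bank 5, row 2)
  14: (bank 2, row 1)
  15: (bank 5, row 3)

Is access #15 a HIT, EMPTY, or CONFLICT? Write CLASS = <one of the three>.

CLASS = CONFLICT

#0 (0,0) H  (was 0)
#1 (6,2) E
#2 (3,0) H  (was 0)
#3 (1,0) C  (was 1)
#4 (3,3) C  (was 0)
#5 (1,0) H  (was 0)
#6 (2,2) C  (was 0)
#7 (5,3) C  (was 0)
#8 (6,1) C  (was 2)
#9 (1,0) H  (was 0)
#10 (6,1) H  (was 1)
#11 (6,1) H  (was 1)
#12 (4,3) C  (was 0)
#13 (5,2) C  (was 3)
#14 (2,1) C  (was 2)
#15 (5,3) C  (was 2)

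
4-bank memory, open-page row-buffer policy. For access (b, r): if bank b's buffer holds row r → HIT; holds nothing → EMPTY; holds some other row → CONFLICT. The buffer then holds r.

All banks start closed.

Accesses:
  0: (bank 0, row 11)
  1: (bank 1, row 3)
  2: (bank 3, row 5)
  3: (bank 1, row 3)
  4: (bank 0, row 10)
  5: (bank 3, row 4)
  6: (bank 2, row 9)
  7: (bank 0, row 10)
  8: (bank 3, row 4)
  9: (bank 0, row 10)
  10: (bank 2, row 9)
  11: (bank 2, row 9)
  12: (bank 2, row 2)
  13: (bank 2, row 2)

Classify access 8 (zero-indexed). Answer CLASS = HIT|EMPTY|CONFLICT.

CLASS = HIT

0: bank 0 row 11 — prev None → EMPTY
1: bank 1 row 3 — prev None → EMPTY
2: bank 3 row 5 — prev None → EMPTY
3: bank 1 row 3 — prev 3 → HIT
4: bank 0 row 10 — prev 11 → CONFLICT
5: bank 3 row 4 — prev 5 → CONFLICT
6: bank 2 row 9 — prev None → EMPTY
7: bank 0 row 10 — prev 10 → HIT
8: bank 3 row 4 — prev 4 → HIT
9: bank 0 row 10 — prev 10 → HIT
10: bank 2 row 9 — prev 9 → HIT
11: bank 2 row 9 — prev 9 → HIT
12: bank 2 row 2 — prev 9 → CONFLICT
13: bank 2 row 2 — prev 2 → HIT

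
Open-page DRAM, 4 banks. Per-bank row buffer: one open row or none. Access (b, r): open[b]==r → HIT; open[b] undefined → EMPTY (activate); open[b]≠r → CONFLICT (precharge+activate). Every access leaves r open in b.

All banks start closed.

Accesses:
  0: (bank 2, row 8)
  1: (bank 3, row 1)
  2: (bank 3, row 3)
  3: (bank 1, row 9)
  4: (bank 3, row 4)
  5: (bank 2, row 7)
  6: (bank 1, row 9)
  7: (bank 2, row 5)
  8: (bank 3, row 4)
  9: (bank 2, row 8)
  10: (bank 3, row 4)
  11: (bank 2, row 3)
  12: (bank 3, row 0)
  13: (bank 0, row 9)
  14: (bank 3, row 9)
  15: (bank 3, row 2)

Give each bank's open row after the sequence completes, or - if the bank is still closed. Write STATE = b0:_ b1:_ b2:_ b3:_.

0: bank 2 row 8 — prev None → EMPTY
1: bank 3 row 1 — prev None → EMPTY
2: bank 3 row 3 — prev 1 → CONFLICT
3: bank 1 row 9 — prev None → EMPTY
4: bank 3 row 4 — prev 3 → CONFLICT
5: bank 2 row 7 — prev 8 → CONFLICT
6: bank 1 row 9 — prev 9 → HIT
7: bank 2 row 5 — prev 7 → CONFLICT
8: bank 3 row 4 — prev 4 → HIT
9: bank 2 row 8 — prev 5 → CONFLICT
10: bank 3 row 4 — prev 4 → HIT
11: bank 2 row 3 — prev 8 → CONFLICT
12: bank 3 row 0 — prev 4 → CONFLICT
13: bank 0 row 9 — prev None → EMPTY
14: bank 3 row 9 — prev 0 → CONFLICT
15: bank 3 row 2 — prev 9 → CONFLICT

STATE = b0:9 b1:9 b2:3 b3:2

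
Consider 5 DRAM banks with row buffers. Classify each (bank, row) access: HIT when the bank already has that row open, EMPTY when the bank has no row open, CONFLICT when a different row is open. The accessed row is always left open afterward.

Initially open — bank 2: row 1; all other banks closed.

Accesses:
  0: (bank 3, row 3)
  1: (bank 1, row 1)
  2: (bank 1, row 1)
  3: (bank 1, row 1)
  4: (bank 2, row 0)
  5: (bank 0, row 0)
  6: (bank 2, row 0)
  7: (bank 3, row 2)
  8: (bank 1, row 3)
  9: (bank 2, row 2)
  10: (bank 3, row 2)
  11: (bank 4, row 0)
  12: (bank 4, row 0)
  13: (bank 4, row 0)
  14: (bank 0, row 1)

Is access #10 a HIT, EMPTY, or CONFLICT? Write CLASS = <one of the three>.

CLASS = HIT

step 0: bank3 None->3 [EMPTY]
step 1: bank1 None->1 [EMPTY]
step 2: bank1 1->1 [HIT]
step 3: bank1 1->1 [HIT]
step 4: bank2 1->0 [CONFLICT]
step 5: bank0 None->0 [EMPTY]
step 6: bank2 0->0 [HIT]
step 7: bank3 3->2 [CONFLICT]
step 8: bank1 1->3 [CONFLICT]
step 9: bank2 0->2 [CONFLICT]
step 10: bank3 2->2 [HIT]
step 11: bank4 None->0 [EMPTY]
step 12: bank4 0->0 [HIT]
step 13: bank4 0->0 [HIT]
step 14: bank0 0->1 [CONFLICT]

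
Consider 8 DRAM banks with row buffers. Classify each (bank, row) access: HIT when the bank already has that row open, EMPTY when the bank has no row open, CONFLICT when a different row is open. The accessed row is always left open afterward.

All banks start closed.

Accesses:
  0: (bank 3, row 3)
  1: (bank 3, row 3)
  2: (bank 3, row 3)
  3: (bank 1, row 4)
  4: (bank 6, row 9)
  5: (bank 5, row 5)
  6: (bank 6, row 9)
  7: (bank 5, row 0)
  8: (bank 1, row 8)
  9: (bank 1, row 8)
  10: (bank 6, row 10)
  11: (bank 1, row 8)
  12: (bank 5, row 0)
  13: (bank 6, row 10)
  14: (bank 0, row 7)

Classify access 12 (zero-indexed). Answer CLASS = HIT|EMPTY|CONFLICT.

CLASS = HIT

  [0] b3 r3: no row ⇒ E
  [1] b3 r3: had r3 ⇒ H
  [2] b3 r3: had r3 ⇒ H
  [3] b1 r4: no row ⇒ E
  [4] b6 r9: no row ⇒ E
  [5] b5 r5: no row ⇒ E
  [6] b6 r9: had r9 ⇒ H
  [7] b5 r0: had r5 ⇒ C
  [8] b1 r8: had r4 ⇒ C
  [9] b1 r8: had r8 ⇒ H
  [10] b6 r10: had r9 ⇒ C
  [11] b1 r8: had r8 ⇒ H
  [12] b5 r0: had r0 ⇒ H
  [13] b6 r10: had r10 ⇒ H
  [14] b0 r7: no row ⇒ E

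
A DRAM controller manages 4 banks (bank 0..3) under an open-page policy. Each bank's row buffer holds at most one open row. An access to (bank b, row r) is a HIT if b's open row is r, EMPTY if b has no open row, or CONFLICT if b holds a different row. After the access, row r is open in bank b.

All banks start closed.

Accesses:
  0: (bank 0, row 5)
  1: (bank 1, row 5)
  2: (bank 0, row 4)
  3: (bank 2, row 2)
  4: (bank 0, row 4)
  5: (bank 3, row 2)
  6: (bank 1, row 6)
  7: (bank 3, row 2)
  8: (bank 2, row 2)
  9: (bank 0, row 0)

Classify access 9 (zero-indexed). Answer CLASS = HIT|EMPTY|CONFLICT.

  [0] b0 r5: no row ⇒ E
  [1] b1 r5: no row ⇒ E
  [2] b0 r4: had r5 ⇒ C
  [3] b2 r2: no row ⇒ E
  [4] b0 r4: had r4 ⇒ H
  [5] b3 r2: no row ⇒ E
  [6] b1 r6: had r5 ⇒ C
  [7] b3 r2: had r2 ⇒ H
  [8] b2 r2: had r2 ⇒ H
  [9] b0 r0: had r4 ⇒ C

CLASS = CONFLICT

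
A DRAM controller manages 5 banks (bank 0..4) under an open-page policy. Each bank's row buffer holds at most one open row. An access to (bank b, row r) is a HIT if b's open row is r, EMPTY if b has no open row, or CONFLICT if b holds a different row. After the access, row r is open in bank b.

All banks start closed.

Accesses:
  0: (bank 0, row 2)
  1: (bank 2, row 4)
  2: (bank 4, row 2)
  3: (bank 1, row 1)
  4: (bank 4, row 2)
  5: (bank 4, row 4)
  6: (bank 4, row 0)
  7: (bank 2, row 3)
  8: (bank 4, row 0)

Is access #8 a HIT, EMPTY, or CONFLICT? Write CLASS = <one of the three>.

CLASS = HIT

  [0] b0 r2: no row ⇒ E
  [1] b2 r4: no row ⇒ E
  [2] b4 r2: no row ⇒ E
  [3] b1 r1: no row ⇒ E
  [4] b4 r2: had r2 ⇒ H
  [5] b4 r4: had r2 ⇒ C
  [6] b4 r0: had r4 ⇒ C
  [7] b2 r3: had r4 ⇒ C
  [8] b4 r0: had r0 ⇒ H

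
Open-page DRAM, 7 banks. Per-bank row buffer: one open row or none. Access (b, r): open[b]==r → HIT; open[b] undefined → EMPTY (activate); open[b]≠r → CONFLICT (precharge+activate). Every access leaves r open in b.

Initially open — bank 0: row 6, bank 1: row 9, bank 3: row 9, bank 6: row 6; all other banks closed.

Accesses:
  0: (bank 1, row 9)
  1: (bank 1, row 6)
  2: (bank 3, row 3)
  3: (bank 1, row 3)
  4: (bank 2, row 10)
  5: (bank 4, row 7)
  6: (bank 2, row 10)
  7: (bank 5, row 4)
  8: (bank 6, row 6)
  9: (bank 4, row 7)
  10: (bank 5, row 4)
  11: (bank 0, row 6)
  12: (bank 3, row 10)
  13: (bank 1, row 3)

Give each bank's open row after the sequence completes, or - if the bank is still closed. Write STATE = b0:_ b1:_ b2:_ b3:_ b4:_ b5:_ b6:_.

#0 (1,9) H  (was 9)
#1 (1,6) C  (was 9)
#2 (3,3) C  (was 9)
#3 (1,3) C  (was 6)
#4 (2,10) E
#5 (4,7) E
#6 (2,10) H  (was 10)
#7 (5,4) E
#8 (6,6) H  (was 6)
#9 (4,7) H  (was 7)
#10 (5,4) H  (was 4)
#11 (0,6) H  (was 6)
#12 (3,10) C  (was 3)
#13 (1,3) H  (was 3)

STATE = b0:6 b1:3 b2:10 b3:10 b4:7 b5:4 b6:6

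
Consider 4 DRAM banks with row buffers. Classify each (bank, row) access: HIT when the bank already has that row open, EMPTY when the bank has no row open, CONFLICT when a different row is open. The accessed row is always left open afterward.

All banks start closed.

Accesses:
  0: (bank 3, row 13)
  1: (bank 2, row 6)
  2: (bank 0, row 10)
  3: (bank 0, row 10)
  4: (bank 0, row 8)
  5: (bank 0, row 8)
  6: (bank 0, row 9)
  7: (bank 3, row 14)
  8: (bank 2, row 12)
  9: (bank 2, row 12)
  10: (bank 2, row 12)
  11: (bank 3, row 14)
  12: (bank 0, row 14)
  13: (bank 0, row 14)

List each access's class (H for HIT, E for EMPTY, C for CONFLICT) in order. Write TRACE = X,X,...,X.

TRACE = E,E,E,H,C,H,C,C,C,H,H,H,C,H

0: bank 3 row 13 — prev None → EMPTY
1: bank 2 row 6 — prev None → EMPTY
2: bank 0 row 10 — prev None → EMPTY
3: bank 0 row 10 — prev 10 → HIT
4: bank 0 row 8 — prev 10 → CONFLICT
5: bank 0 row 8 — prev 8 → HIT
6: bank 0 row 9 — prev 8 → CONFLICT
7: bank 3 row 14 — prev 13 → CONFLICT
8: bank 2 row 12 — prev 6 → CONFLICT
9: bank 2 row 12 — prev 12 → HIT
10: bank 2 row 12 — prev 12 → HIT
11: bank 3 row 14 — prev 14 → HIT
12: bank 0 row 14 — prev 9 → CONFLICT
13: bank 0 row 14 — prev 14 → HIT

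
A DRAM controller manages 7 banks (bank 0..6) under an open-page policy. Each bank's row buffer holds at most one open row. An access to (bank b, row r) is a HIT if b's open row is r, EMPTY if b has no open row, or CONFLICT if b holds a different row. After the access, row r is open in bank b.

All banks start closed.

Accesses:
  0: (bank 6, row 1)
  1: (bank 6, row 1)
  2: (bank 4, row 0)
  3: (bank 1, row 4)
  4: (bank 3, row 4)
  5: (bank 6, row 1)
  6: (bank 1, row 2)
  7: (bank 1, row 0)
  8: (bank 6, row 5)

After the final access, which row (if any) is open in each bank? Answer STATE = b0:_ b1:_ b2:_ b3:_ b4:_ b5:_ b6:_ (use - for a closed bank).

step 0: bank6 None->1 [EMPTY]
step 1: bank6 1->1 [HIT]
step 2: bank4 None->0 [EMPTY]
step 3: bank1 None->4 [EMPTY]
step 4: bank3 None->4 [EMPTY]
step 5: bank6 1->1 [HIT]
step 6: bank1 4->2 [CONFLICT]
step 7: bank1 2->0 [CONFLICT]
step 8: bank6 1->5 [CONFLICT]

STATE = b0:- b1:0 b2:- b3:4 b4:0 b5:- b6:5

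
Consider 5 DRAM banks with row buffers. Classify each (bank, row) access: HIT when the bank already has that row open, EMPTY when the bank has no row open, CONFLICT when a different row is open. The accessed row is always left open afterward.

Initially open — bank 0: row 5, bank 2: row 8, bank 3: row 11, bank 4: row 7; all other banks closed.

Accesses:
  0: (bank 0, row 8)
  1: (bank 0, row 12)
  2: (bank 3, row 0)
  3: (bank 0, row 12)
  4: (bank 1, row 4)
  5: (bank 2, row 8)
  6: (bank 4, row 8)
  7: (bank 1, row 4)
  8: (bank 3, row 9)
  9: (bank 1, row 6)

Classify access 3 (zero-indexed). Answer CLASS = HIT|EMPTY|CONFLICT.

CLASS = HIT

  [0] b0 r8: had r5 ⇒ C
  [1] b0 r12: had r8 ⇒ C
  [2] b3 r0: had r11 ⇒ C
  [3] b0 r12: had r12 ⇒ H
  [4] b1 r4: no row ⇒ E
  [5] b2 r8: had r8 ⇒ H
  [6] b4 r8: had r7 ⇒ C
  [7] b1 r4: had r4 ⇒ H
  [8] b3 r9: had r0 ⇒ C
  [9] b1 r6: had r4 ⇒ C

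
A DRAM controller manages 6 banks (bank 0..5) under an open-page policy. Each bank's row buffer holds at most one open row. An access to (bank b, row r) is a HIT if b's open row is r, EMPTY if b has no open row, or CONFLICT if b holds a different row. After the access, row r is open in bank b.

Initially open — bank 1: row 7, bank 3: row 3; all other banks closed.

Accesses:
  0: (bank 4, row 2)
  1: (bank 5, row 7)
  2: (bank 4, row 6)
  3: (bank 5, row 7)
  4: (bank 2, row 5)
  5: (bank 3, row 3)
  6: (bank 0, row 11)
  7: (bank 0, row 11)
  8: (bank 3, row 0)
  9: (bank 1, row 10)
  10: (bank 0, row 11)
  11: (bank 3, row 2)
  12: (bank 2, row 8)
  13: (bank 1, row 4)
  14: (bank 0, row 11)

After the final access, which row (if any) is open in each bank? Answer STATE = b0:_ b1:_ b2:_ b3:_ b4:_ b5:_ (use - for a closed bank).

STATE = b0:11 b1:4 b2:8 b3:2 b4:6 b5:7

step 0: bank4 None->2 [EMPTY]
step 1: bank5 None->7 [EMPTY]
step 2: bank4 2->6 [CONFLICT]
step 3: bank5 7->7 [HIT]
step 4: bank2 None->5 [EMPTY]
step 5: bank3 3->3 [HIT]
step 6: bank0 None->11 [EMPTY]
step 7: bank0 11->11 [HIT]
step 8: bank3 3->0 [CONFLICT]
step 9: bank1 7->10 [CONFLICT]
step 10: bank0 11->11 [HIT]
step 11: bank3 0->2 [CONFLICT]
step 12: bank2 5->8 [CONFLICT]
step 13: bank1 10->4 [CONFLICT]
step 14: bank0 11->11 [HIT]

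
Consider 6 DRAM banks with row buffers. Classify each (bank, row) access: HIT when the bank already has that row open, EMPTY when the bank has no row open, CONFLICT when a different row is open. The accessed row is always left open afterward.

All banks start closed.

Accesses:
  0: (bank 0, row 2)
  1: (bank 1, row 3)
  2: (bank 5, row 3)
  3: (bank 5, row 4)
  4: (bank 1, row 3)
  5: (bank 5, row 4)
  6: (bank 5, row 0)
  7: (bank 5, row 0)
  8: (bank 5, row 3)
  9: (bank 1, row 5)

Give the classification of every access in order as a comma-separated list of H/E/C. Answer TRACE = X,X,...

#0 (0,2) E
#1 (1,3) E
#2 (5,3) E
#3 (5,4) C  (was 3)
#4 (1,3) H  (was 3)
#5 (5,4) H  (was 4)
#6 (5,0) C  (was 4)
#7 (5,0) H  (was 0)
#8 (5,3) C  (was 0)
#9 (1,5) C  (was 3)

TRACE = E,E,E,C,H,H,C,H,C,C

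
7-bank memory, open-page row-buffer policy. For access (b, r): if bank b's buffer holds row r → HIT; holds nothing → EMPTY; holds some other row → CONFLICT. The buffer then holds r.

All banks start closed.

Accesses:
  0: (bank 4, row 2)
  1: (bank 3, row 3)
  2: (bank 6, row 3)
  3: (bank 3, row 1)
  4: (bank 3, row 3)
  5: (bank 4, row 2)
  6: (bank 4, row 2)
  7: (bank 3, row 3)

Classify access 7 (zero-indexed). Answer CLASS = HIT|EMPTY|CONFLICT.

CLASS = HIT

step 0: bank4 None->2 [EMPTY]
step 1: bank3 None->3 [EMPTY]
step 2: bank6 None->3 [EMPTY]
step 3: bank3 3->1 [CONFLICT]
step 4: bank3 1->3 [CONFLICT]
step 5: bank4 2->2 [HIT]
step 6: bank4 2->2 [HIT]
step 7: bank3 3->3 [HIT]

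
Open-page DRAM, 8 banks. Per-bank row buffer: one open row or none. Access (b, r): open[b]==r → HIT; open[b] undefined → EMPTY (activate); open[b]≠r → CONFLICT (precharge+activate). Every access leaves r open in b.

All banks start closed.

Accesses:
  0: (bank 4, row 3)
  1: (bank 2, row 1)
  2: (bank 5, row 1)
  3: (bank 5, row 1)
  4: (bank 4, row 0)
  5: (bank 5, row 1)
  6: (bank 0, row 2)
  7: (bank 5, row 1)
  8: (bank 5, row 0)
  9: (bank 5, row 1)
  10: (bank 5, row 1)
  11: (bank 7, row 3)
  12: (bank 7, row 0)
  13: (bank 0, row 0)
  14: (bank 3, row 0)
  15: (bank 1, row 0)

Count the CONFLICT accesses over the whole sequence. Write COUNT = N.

0: bank 4 row 3 — prev None → EMPTY
1: bank 2 row 1 — prev None → EMPTY
2: bank 5 row 1 — prev None → EMPTY
3: bank 5 row 1 — prev 1 → HIT
4: bank 4 row 0 — prev 3 → CONFLICT
5: bank 5 row 1 — prev 1 → HIT
6: bank 0 row 2 — prev None → EMPTY
7: bank 5 row 1 — prev 1 → HIT
8: bank 5 row 0 — prev 1 → CONFLICT
9: bank 5 row 1 — prev 0 → CONFLICT
10: bank 5 row 1 — prev 1 → HIT
11: bank 7 row 3 — prev None → EMPTY
12: bank 7 row 0 — prev 3 → CONFLICT
13: bank 0 row 0 — prev 2 → CONFLICT
14: bank 3 row 0 — prev None → EMPTY
15: bank 1 row 0 — prev None → EMPTY

COUNT = 5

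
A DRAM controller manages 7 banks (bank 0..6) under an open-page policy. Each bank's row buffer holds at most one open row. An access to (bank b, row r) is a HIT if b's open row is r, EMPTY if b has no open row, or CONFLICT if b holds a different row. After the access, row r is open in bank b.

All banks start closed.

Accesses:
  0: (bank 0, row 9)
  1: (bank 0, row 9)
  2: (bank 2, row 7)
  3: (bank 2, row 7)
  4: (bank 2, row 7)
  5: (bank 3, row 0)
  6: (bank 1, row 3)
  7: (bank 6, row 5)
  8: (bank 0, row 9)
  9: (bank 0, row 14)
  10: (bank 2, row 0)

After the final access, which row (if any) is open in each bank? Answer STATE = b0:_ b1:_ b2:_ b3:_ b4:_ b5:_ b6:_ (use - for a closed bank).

STATE = b0:14 b1:3 b2:0 b3:0 b4:- b5:- b6:5

0: bank 0 row 9 — prev None → EMPTY
1: bank 0 row 9 — prev 9 → HIT
2: bank 2 row 7 — prev None → EMPTY
3: bank 2 row 7 — prev 7 → HIT
4: bank 2 row 7 — prev 7 → HIT
5: bank 3 row 0 — prev None → EMPTY
6: bank 1 row 3 — prev None → EMPTY
7: bank 6 row 5 — prev None → EMPTY
8: bank 0 row 9 — prev 9 → HIT
9: bank 0 row 14 — prev 9 → CONFLICT
10: bank 2 row 0 — prev 7 → CONFLICT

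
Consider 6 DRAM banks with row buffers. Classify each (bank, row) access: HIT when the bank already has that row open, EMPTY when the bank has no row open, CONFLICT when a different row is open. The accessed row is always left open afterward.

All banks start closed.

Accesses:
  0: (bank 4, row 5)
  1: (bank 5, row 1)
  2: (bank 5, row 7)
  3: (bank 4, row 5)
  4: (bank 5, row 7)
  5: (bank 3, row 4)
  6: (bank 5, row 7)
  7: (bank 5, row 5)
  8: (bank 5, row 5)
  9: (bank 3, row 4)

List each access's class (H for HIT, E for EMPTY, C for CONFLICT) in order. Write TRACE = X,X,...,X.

TRACE = E,E,C,H,H,E,H,C,H,H

0: bank 4 row 5 — prev None → EMPTY
1: bank 5 row 1 — prev None → EMPTY
2: bank 5 row 7 — prev 1 → CONFLICT
3: bank 4 row 5 — prev 5 → HIT
4: bank 5 row 7 — prev 7 → HIT
5: bank 3 row 4 — prev None → EMPTY
6: bank 5 row 7 — prev 7 → HIT
7: bank 5 row 5 — prev 7 → CONFLICT
8: bank 5 row 5 — prev 5 → HIT
9: bank 3 row 4 — prev 4 → HIT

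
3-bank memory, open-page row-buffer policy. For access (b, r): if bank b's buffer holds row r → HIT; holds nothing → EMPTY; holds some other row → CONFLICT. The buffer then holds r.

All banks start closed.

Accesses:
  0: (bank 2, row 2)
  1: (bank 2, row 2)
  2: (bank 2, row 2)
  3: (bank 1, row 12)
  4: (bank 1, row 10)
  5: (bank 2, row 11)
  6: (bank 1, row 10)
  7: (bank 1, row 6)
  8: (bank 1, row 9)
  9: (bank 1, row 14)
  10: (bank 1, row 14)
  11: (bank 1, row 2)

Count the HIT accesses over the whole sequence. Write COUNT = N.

step 0: bank2 None->2 [EMPTY]
step 1: bank2 2->2 [HIT]
step 2: bank2 2->2 [HIT]
step 3: bank1 None->12 [EMPTY]
step 4: bank1 12->10 [CONFLICT]
step 5: bank2 2->11 [CONFLICT]
step 6: bank1 10->10 [HIT]
step 7: bank1 10->6 [CONFLICT]
step 8: bank1 6->9 [CONFLICT]
step 9: bank1 9->14 [CONFLICT]
step 10: bank1 14->14 [HIT]
step 11: bank1 14->2 [CONFLICT]

COUNT = 4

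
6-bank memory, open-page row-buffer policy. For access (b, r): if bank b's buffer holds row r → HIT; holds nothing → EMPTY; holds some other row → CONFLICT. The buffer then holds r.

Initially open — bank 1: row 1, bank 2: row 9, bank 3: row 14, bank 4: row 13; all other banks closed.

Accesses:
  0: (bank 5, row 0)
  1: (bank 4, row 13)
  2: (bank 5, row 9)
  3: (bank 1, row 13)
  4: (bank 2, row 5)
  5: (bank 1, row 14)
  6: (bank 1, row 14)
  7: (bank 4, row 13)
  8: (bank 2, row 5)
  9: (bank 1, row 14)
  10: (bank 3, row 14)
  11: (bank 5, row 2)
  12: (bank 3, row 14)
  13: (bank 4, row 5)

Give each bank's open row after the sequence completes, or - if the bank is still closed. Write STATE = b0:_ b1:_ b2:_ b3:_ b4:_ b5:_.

#0 (5,0) E
#1 (4,13) H  (was 13)
#2 (5,9) C  (was 0)
#3 (1,13) C  (was 1)
#4 (2,5) C  (was 9)
#5 (1,14) C  (was 13)
#6 (1,14) H  (was 14)
#7 (4,13) H  (was 13)
#8 (2,5) H  (was 5)
#9 (1,14) H  (was 14)
#10 (3,14) H  (was 14)
#11 (5,2) C  (was 9)
#12 (3,14) H  (was 14)
#13 (4,5) C  (was 13)

STATE = b0:- b1:14 b2:5 b3:14 b4:5 b5:2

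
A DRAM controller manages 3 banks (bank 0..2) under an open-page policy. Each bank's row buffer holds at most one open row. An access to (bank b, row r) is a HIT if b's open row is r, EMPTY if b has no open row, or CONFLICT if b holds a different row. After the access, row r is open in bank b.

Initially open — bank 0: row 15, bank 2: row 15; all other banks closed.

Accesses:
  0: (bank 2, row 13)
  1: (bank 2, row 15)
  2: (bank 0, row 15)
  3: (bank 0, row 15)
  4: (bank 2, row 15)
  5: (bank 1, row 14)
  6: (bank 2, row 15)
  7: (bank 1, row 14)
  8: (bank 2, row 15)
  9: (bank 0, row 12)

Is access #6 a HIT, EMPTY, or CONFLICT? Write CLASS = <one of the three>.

  [0] b2 r13: had r15 ⇒ C
  [1] b2 r15: had r13 ⇒ C
  [2] b0 r15: had r15 ⇒ H
  [3] b0 r15: had r15 ⇒ H
  [4] b2 r15: had r15 ⇒ H
  [5] b1 r14: no row ⇒ E
  [6] b2 r15: had r15 ⇒ H
  [7] b1 r14: had r14 ⇒ H
  [8] b2 r15: had r15 ⇒ H
  [9] b0 r12: had r15 ⇒ C

CLASS = HIT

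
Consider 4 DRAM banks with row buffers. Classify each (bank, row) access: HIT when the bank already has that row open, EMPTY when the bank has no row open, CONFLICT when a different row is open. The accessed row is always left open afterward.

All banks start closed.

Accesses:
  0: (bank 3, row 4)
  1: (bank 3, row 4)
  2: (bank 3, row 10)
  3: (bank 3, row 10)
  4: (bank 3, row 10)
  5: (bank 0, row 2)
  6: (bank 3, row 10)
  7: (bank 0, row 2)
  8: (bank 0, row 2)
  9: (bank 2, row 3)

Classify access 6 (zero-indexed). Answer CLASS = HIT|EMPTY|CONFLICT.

#0 (3,4) E
#1 (3,4) H  (was 4)
#2 (3,10) C  (was 4)
#3 (3,10) H  (was 10)
#4 (3,10) H  (was 10)
#5 (0,2) E
#6 (3,10) H  (was 10)
#7 (0,2) H  (was 2)
#8 (0,2) H  (was 2)
#9 (2,3) E

CLASS = HIT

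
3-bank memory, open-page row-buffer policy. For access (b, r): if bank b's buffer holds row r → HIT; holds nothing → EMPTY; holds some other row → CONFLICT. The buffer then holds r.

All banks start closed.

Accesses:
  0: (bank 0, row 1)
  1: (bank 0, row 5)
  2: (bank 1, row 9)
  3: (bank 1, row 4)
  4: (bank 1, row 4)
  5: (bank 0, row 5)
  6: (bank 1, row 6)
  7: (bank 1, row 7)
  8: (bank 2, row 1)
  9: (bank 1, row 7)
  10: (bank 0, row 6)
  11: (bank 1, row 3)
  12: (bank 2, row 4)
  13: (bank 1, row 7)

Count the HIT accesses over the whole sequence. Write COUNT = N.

#0 (0,1) E
#1 (0,5) C  (was 1)
#2 (1,9) E
#3 (1,4) C  (was 9)
#4 (1,4) H  (was 4)
#5 (0,5) H  (was 5)
#6 (1,6) C  (was 4)
#7 (1,7) C  (was 6)
#8 (2,1) E
#9 (1,7) H  (was 7)
#10 (0,6) C  (was 5)
#11 (1,3) C  (was 7)
#12 (2,4) C  (was 1)
#13 (1,7) C  (was 3)

COUNT = 3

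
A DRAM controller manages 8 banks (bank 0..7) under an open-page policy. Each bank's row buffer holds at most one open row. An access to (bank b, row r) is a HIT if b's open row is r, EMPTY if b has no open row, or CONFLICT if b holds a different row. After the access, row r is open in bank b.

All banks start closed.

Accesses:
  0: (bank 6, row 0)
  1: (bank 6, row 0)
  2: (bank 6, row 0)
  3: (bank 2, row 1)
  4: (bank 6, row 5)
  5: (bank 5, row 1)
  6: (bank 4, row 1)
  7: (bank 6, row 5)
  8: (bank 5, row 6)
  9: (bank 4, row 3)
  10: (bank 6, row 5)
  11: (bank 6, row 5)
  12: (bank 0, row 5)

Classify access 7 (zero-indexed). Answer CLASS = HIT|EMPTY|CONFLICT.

0: bank 6 row 0 — prev None → EMPTY
1: bank 6 row 0 — prev 0 → HIT
2: bank 6 row 0 — prev 0 → HIT
3: bank 2 row 1 — prev None → EMPTY
4: bank 6 row 5 — prev 0 → CONFLICT
5: bank 5 row 1 — prev None → EMPTY
6: bank 4 row 1 — prev None → EMPTY
7: bank 6 row 5 — prev 5 → HIT
8: bank 5 row 6 — prev 1 → CONFLICT
9: bank 4 row 3 — prev 1 → CONFLICT
10: bank 6 row 5 — prev 5 → HIT
11: bank 6 row 5 — prev 5 → HIT
12: bank 0 row 5 — prev None → EMPTY

CLASS = HIT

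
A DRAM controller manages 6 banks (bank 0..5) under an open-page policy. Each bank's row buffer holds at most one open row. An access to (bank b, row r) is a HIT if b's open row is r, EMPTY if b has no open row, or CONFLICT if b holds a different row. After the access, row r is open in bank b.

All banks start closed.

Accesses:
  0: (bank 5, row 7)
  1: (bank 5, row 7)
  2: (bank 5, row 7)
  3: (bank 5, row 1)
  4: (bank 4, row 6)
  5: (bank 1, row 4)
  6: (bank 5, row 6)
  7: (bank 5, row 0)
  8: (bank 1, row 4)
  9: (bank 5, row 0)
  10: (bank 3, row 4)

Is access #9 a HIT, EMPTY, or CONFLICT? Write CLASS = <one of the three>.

0: bank 5 row 7 — prev None → EMPTY
1: bank 5 row 7 — prev 7 → HIT
2: bank 5 row 7 — prev 7 → HIT
3: bank 5 row 1 — prev 7 → CONFLICT
4: bank 4 row 6 — prev None → EMPTY
5: bank 1 row 4 — prev None → EMPTY
6: bank 5 row 6 — prev 1 → CONFLICT
7: bank 5 row 0 — prev 6 → CONFLICT
8: bank 1 row 4 — prev 4 → HIT
9: bank 5 row 0 — prev 0 → HIT
10: bank 3 row 4 — prev None → EMPTY

CLASS = HIT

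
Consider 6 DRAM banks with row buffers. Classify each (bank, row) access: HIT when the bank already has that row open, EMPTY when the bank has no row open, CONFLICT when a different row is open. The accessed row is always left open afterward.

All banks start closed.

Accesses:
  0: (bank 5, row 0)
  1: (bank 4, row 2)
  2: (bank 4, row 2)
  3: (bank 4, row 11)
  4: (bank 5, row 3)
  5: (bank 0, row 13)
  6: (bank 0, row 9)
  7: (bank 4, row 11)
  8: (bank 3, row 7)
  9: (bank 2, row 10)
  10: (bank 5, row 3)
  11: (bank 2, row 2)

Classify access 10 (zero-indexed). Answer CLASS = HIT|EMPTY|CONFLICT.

CLASS = HIT

0: bank 5 row 0 — prev None → EMPTY
1: bank 4 row 2 — prev None → EMPTY
2: bank 4 row 2 — prev 2 → HIT
3: bank 4 row 11 — prev 2 → CONFLICT
4: bank 5 row 3 — prev 0 → CONFLICT
5: bank 0 row 13 — prev None → EMPTY
6: bank 0 row 9 — prev 13 → CONFLICT
7: bank 4 row 11 — prev 11 → HIT
8: bank 3 row 7 — prev None → EMPTY
9: bank 2 row 10 — prev None → EMPTY
10: bank 5 row 3 — prev 3 → HIT
11: bank 2 row 2 — prev 10 → CONFLICT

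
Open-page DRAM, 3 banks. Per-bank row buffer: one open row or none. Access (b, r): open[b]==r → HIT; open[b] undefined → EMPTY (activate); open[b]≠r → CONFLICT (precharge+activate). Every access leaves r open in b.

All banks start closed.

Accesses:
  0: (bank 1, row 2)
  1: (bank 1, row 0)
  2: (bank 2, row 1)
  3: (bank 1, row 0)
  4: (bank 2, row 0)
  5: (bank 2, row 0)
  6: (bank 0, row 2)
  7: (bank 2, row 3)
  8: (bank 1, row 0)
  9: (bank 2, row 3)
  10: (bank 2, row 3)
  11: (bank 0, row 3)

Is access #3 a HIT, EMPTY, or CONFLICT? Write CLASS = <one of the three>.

0: bank 1 row 2 — prev None → EMPTY
1: bank 1 row 0 — prev 2 → CONFLICT
2: bank 2 row 1 — prev None → EMPTY
3: bank 1 row 0 — prev 0 → HIT
4: bank 2 row 0 — prev 1 → CONFLICT
5: bank 2 row 0 — prev 0 → HIT
6: bank 0 row 2 — prev None → EMPTY
7: bank 2 row 3 — prev 0 → CONFLICT
8: bank 1 row 0 — prev 0 → HIT
9: bank 2 row 3 — prev 3 → HIT
10: bank 2 row 3 — prev 3 → HIT
11: bank 0 row 3 — prev 2 → CONFLICT

CLASS = HIT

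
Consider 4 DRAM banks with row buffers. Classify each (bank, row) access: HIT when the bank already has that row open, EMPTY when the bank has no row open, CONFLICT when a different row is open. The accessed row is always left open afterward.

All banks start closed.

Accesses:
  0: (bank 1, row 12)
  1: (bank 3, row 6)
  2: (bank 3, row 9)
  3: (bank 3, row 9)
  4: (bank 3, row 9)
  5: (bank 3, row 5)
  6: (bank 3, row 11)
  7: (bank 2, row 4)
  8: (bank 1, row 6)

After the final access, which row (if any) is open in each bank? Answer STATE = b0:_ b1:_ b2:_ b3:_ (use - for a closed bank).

STATE = b0:- b1:6 b2:4 b3:11

  [0] b1 r12: no row ⇒ E
  [1] b3 r6: no row ⇒ E
  [2] b3 r9: had r6 ⇒ C
  [3] b3 r9: had r9 ⇒ H
  [4] b3 r9: had r9 ⇒ H
  [5] b3 r5: had r9 ⇒ C
  [6] b3 r11: had r5 ⇒ C
  [7] b2 r4: no row ⇒ E
  [8] b1 r6: had r12 ⇒ C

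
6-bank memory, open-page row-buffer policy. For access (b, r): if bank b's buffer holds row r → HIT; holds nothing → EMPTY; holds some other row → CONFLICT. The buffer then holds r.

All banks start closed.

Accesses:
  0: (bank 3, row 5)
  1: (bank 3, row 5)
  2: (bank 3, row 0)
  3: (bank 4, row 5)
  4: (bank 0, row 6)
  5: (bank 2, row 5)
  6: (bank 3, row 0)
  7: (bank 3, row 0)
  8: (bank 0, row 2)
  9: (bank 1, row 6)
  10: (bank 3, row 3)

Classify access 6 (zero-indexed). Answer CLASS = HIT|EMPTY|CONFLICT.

0: bank 3 row 5 — prev None → EMPTY
1: bank 3 row 5 — prev 5 → HIT
2: bank 3 row 0 — prev 5 → CONFLICT
3: bank 4 row 5 — prev None → EMPTY
4: bank 0 row 6 — prev None → EMPTY
5: bank 2 row 5 — prev None → EMPTY
6: bank 3 row 0 — prev 0 → HIT
7: bank 3 row 0 — prev 0 → HIT
8: bank 0 row 2 — prev 6 → CONFLICT
9: bank 1 row 6 — prev None → EMPTY
10: bank 3 row 3 — prev 0 → CONFLICT

CLASS = HIT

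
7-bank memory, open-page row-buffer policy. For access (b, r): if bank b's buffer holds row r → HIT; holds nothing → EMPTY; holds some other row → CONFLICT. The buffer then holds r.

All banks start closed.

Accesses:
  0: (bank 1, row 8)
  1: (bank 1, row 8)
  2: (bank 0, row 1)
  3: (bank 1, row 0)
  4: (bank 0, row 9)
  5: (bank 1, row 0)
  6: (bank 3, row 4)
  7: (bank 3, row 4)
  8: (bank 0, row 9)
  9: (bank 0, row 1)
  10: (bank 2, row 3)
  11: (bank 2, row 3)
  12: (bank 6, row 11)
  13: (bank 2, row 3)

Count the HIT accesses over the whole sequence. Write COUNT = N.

step 0: bank1 None->8 [EMPTY]
step 1: bank1 8->8 [HIT]
step 2: bank0 None->1 [EMPTY]
step 3: bank1 8->0 [CONFLICT]
step 4: bank0 1->9 [CONFLICT]
step 5: bank1 0->0 [HIT]
step 6: bank3 None->4 [EMPTY]
step 7: bank3 4->4 [HIT]
step 8: bank0 9->9 [HIT]
step 9: bank0 9->1 [CONFLICT]
step 10: bank2 None->3 [EMPTY]
step 11: bank2 3->3 [HIT]
step 12: bank6 None->11 [EMPTY]
step 13: bank2 3->3 [HIT]

COUNT = 6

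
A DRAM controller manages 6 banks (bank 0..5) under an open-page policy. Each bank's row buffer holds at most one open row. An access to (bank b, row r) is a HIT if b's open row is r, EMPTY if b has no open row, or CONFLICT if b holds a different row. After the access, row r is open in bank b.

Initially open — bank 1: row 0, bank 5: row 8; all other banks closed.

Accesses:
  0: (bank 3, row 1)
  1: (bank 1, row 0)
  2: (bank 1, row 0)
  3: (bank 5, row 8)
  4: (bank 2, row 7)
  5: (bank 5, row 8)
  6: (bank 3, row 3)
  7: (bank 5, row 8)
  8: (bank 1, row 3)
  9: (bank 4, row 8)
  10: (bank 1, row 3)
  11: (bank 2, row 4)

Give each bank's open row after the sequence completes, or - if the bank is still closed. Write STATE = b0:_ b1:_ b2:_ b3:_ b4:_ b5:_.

STATE = b0:- b1:3 b2:4 b3:3 b4:8 b5:8

#0 (3,1) E
#1 (1,0) H  (was 0)
#2 (1,0) H  (was 0)
#3 (5,8) H  (was 8)
#4 (2,7) E
#5 (5,8) H  (was 8)
#6 (3,3) C  (was 1)
#7 (5,8) H  (was 8)
#8 (1,3) C  (was 0)
#9 (4,8) E
#10 (1,3) H  (was 3)
#11 (2,4) C  (was 7)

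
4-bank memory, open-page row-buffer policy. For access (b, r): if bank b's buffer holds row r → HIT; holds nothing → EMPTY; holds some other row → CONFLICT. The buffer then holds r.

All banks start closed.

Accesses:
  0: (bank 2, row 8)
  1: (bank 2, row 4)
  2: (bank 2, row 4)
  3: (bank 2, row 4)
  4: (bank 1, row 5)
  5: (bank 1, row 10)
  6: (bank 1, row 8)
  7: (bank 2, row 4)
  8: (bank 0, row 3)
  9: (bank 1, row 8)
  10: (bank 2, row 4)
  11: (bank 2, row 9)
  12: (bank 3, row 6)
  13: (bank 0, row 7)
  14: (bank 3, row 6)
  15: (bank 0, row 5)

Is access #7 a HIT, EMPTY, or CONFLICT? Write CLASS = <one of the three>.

  [0] b2 r8: no row ⇒ E
  [1] b2 r4: had r8 ⇒ C
  [2] b2 r4: had r4 ⇒ H
  [3] b2 r4: had r4 ⇒ H
  [4] b1 r5: no row ⇒ E
  [5] b1 r10: had r5 ⇒ C
  [6] b1 r8: had r10 ⇒ C
  [7] b2 r4: had r4 ⇒ H
  [8] b0 r3: no row ⇒ E
  [9] b1 r8: had r8 ⇒ H
  [10] b2 r4: had r4 ⇒ H
  [11] b2 r9: had r4 ⇒ C
  [12] b3 r6: no row ⇒ E
  [13] b0 r7: had r3 ⇒ C
  [14] b3 r6: had r6 ⇒ H
  [15] b0 r5: had r7 ⇒ C

CLASS = HIT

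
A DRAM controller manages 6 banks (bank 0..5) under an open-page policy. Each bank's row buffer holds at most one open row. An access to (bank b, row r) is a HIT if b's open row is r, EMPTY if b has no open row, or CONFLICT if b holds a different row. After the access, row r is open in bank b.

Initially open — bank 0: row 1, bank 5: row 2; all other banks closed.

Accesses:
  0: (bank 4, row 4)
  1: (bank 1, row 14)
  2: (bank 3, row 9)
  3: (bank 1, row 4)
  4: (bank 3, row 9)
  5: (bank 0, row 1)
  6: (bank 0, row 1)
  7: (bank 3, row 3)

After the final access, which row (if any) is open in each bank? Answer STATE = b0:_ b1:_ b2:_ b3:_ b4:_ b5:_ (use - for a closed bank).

  [0] b4 r4: no row ⇒ E
  [1] b1 r14: no row ⇒ E
  [2] b3 r9: no row ⇒ E
  [3] b1 r4: had r14 ⇒ C
  [4] b3 r9: had r9 ⇒ H
  [5] b0 r1: had r1 ⇒ H
  [6] b0 r1: had r1 ⇒ H
  [7] b3 r3: had r9 ⇒ C

STATE = b0:1 b1:4 b2:- b3:3 b4:4 b5:2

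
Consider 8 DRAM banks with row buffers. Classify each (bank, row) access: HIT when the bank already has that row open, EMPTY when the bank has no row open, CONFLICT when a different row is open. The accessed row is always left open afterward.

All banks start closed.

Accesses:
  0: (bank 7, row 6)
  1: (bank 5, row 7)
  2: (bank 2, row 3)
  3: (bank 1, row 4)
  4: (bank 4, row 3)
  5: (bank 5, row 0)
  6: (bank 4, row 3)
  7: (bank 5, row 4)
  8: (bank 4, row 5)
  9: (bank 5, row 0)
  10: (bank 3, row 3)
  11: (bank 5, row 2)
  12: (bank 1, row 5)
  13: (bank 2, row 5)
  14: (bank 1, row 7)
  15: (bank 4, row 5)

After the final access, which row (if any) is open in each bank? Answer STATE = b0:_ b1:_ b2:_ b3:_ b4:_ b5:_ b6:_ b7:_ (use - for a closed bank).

  [0] b7 r6: no row ⇒ E
  [1] b5 r7: no row ⇒ E
  [2] b2 r3: no row ⇒ E
  [3] b1 r4: no row ⇒ E
  [4] b4 r3: no row ⇒ E
  [5] b5 r0: had r7 ⇒ C
  [6] b4 r3: had r3 ⇒ H
  [7] b5 r4: had r0 ⇒ C
  [8] b4 r5: had r3 ⇒ C
  [9] b5 r0: had r4 ⇒ C
  [10] b3 r3: no row ⇒ E
  [11] b5 r2: had r0 ⇒ C
  [12] b1 r5: had r4 ⇒ C
  [13] b2 r5: had r3 ⇒ C
  [14] b1 r7: had r5 ⇒ C
  [15] b4 r5: had r5 ⇒ H

STATE = b0:- b1:7 b2:5 b3:3 b4:5 b5:2 b6:- b7:6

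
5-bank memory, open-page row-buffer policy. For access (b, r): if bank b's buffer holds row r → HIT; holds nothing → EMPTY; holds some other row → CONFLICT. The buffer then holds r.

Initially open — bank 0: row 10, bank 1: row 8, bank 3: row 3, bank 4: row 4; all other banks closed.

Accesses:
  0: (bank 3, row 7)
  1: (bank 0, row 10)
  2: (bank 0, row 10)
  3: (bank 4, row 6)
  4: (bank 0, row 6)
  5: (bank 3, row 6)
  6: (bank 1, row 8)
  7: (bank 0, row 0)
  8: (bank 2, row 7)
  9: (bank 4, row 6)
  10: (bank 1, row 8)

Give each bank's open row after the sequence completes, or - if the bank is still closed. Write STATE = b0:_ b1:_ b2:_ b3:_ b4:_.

STATE = b0:0 b1:8 b2:7 b3:6 b4:6

#0 (3,7) C  (was 3)
#1 (0,10) H  (was 10)
#2 (0,10) H  (was 10)
#3 (4,6) C  (was 4)
#4 (0,6) C  (was 10)
#5 (3,6) C  (was 7)
#6 (1,8) H  (was 8)
#7 (0,0) C  (was 6)
#8 (2,7) E
#9 (4,6) H  (was 6)
#10 (1,8) H  (was 8)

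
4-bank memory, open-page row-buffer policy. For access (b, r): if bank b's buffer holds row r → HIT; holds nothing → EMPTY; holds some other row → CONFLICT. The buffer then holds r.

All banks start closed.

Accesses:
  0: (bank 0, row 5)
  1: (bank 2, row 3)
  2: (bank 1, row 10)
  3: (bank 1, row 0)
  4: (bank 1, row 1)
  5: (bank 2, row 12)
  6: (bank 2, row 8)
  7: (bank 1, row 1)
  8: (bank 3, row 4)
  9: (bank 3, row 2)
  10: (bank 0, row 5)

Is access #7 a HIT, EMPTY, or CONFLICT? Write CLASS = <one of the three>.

CLASS = HIT

0: bank 0 row 5 — prev None → EMPTY
1: bank 2 row 3 — prev None → EMPTY
2: bank 1 row 10 — prev None → EMPTY
3: bank 1 row 0 — prev 10 → CONFLICT
4: bank 1 row 1 — prev 0 → CONFLICT
5: bank 2 row 12 — prev 3 → CONFLICT
6: bank 2 row 8 — prev 12 → CONFLICT
7: bank 1 row 1 — prev 1 → HIT
8: bank 3 row 4 — prev None → EMPTY
9: bank 3 row 2 — prev 4 → CONFLICT
10: bank 0 row 5 — prev 5 → HIT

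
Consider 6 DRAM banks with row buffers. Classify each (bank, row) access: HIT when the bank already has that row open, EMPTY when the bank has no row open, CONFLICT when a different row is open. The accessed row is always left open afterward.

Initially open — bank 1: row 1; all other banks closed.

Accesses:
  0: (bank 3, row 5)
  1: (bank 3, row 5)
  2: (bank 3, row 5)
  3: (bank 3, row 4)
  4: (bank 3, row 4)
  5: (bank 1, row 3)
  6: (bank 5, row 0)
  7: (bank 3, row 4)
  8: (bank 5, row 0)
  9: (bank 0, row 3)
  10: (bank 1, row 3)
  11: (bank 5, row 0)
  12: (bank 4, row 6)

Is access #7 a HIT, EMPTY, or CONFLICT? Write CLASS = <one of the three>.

CLASS = HIT

  [0] b3 r5: no row ⇒ E
  [1] b3 r5: had r5 ⇒ H
  [2] b3 r5: had r5 ⇒ H
  [3] b3 r4: had r5 ⇒ C
  [4] b3 r4: had r4 ⇒ H
  [5] b1 r3: had r1 ⇒ C
  [6] b5 r0: no row ⇒ E
  [7] b3 r4: had r4 ⇒ H
  [8] b5 r0: had r0 ⇒ H
  [9] b0 r3: no row ⇒ E
  [10] b1 r3: had r3 ⇒ H
  [11] b5 r0: had r0 ⇒ H
  [12] b4 r6: no row ⇒ E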